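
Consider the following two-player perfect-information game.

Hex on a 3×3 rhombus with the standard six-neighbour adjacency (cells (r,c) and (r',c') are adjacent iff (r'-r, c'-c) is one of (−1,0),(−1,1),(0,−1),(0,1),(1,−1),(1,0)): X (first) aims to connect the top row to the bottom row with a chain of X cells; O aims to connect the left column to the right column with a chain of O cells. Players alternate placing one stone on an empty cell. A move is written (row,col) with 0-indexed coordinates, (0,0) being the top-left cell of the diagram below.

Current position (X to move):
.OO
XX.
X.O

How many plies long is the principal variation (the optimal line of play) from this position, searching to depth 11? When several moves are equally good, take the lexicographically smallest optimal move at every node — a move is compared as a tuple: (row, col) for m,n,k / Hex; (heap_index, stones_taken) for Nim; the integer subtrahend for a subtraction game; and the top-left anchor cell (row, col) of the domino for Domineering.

ply 1, X at .OO/XX./X.O | (0,0)=+1→XOO/XX./X.O*; (1,2)=-1→.OO/XXX/X.O; (2,1)=-1→.OO/XX./XXO
ply 2: XOO/XX./X.O is terminal -1 (O); from .OO/XX./X.O depth 11

PV length from [.OO/XX./X.O]: 1 ply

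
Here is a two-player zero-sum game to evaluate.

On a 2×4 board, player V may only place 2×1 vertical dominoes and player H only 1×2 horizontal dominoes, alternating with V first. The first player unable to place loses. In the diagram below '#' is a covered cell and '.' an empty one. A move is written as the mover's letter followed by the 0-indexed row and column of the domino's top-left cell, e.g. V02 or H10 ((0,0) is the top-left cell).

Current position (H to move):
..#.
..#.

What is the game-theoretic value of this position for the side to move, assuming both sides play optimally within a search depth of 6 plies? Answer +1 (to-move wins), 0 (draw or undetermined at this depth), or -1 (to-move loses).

value(..#./..#., H) = +1

ply 1, H at ..#./..#. | H00=+1→###./..#.*; H10=+1→..#./###.
ply 2, V at ###./..#. | V03=-1→####/..##*
ply 3, H at ####/..## | H10=+1→####/####*
ply 4: ####/#### is terminal -1 (V); from ..#./..#. depth 6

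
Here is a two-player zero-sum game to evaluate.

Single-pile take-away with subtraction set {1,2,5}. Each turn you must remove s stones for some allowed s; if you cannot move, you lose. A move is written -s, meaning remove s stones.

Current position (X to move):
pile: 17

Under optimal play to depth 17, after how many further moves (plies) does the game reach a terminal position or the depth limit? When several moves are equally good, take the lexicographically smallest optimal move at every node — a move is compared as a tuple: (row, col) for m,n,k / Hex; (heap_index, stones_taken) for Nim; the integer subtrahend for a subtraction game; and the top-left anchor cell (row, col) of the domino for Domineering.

ply 1, X at 17 | -1=-1→16; -2=+1→15*; -5=+1→12
ply 2, O at 15 | -1=-1→14*; -2=-1→13; -5=-1→10
ply 3, X at 14 | -1=-1→13; -2=+1→12*; -5=+1→9
ply 4, O at 12 | -1=-1→11*; -2=-1→10; -5=-1→7
ply 5, X at 11 | -1=-1→10; -2=+1→9*; -5=+1→6
ply 6, O at 9 | -1=-1→8*; -2=-1→7; -5=-1→4
ply 7, X at 8 | -1=-1→7; -2=+1→6*; -5=+1→3
ply 8, O at 6 | -1=-1→5*; -2=-1→4; -5=-1→1
ply 9, X at 5 | -1=-1→4; -2=+1→3*; -5=+1→0
ply 10, O at 3 | -1=-1→2*; -2=-1→1
ply 11, X at 2 | -1=-1→1; -2=+1→0*
ply 12: 0 is terminal -1 (O); from 17 depth 17

PV length from [17]: 11 plies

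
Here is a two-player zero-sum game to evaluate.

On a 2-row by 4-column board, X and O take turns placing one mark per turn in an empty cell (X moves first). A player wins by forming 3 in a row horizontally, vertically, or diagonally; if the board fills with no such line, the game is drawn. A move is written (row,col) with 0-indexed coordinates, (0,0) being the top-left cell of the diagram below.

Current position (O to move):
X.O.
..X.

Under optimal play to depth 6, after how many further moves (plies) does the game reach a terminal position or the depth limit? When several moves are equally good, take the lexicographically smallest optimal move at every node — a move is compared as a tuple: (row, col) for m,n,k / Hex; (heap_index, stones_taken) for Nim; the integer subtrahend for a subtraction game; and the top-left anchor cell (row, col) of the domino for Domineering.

PV length from [X.O./..X.]: 5 plies

ply 1, O at X.O./..X. | (0,1)=+0→XOO./..X.*; (0,3)=+0→X.OO/..X.; (1,0)=+0→X.O./O.X.; (1,1)=+0→X.O./.OX.; (1,3)=+0→X.O./..XO
ply 2, X at XOO./..X. | (0,3)=+0→XOOX/..X.*; (1,0)=-1→XOO./X.X.; (1,1)=-1→XOO./.XX.; (1,3)=-1→XOO./..XX
ply 3, O at XOOX/..X. | (1,0)=+0→XOOX/O.X.*; (1,1)=+0→XOOX/.OX.; (1,3)=+0→XOOX/..XO
ply 4, X at XOOX/O.X. | (1,1)=+0→XOOX/OXX.*; (1,3)=+0→XOOX/O.XX
ply 5, O at XOOX/OXX. | (1,3)=+0→XOOX/OXXO*
ply 6: XOOX/OXXO is terminal +0 (X); from X.O./..X. depth 6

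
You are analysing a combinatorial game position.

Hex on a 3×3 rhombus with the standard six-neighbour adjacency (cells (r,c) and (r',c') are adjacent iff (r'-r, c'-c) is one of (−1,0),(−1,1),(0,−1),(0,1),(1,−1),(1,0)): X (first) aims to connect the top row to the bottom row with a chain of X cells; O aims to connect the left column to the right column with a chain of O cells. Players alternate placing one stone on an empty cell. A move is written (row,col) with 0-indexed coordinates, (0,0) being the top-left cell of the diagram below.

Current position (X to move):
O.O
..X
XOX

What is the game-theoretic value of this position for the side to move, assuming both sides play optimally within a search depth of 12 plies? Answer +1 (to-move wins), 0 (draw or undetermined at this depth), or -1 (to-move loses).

value(O.O/..X/XOX, X) = +1

ply 1, X at O.O/..X/XOX | (0,1)=+1→OXO/..X/XOX*; (1,0)=-1→O.O/X.X/XOX; (1,1)=-1→O.O/.XX/XOX
ply 2, O at OXO/..X/XOX | (1,0)=-1→OXO/O.X/XOX*; (1,1)=-1→OXO/.OX/XOX
ply 3, X at OXO/O.X/XOX | (1,1)=+1→OXO/OXX/XOX*
ply 4: OXO/OXX/XOX is terminal -1 (O); from O.O/..X/XOX depth 12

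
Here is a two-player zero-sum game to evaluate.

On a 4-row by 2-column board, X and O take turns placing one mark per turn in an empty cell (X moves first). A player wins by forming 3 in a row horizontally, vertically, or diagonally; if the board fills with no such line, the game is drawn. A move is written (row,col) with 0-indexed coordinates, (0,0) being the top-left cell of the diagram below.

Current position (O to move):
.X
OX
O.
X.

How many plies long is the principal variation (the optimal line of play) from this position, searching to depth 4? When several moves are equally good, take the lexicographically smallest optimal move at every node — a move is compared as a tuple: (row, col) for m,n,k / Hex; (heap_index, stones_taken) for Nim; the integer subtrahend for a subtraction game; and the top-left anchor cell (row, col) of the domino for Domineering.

ply 1, O at .X/OX/O./X. | (0,0)=+1→OX/OX/O./X.*; (2,1)=+0→.X/OX/OO/X.; (3,1)=-1→.X/OX/O./XO
ply 2: OX/OX/O./X. is terminal -1 (X); from .X/OX/O./X. depth 4

PV length from [.X/OX/O./X.]: 1 ply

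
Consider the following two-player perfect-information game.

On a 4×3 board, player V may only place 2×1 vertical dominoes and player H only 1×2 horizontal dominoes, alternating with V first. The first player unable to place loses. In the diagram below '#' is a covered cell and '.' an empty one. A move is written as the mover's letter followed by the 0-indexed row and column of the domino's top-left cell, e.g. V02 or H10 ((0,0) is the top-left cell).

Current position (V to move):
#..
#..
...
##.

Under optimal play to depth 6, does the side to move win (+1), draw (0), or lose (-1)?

ply 1, V at #../#../.../##. | V01=+1→##./##./.../##.*; V02=+1→#.#/#.#/.../##.; V11=+1→#../##./.#./##.; V12=+1→#../#.#/..#/##.; V22=-1→#../#../..#/###
ply 2, H at ##./##./.../##. | H20=-1→##./##./##./##.*; H21=-1→##./##./.##/##.
ply 3, V at ##./##./##./##. | V02=+1→###/###/##./##.*; V12=+1→##./###/###/##.; V22=+1→##./##./###/###
ply 4: ###/###/##./##. is terminal -1 (H); from #../#../.../##. depth 6

value(#../#../.../##., V) = +1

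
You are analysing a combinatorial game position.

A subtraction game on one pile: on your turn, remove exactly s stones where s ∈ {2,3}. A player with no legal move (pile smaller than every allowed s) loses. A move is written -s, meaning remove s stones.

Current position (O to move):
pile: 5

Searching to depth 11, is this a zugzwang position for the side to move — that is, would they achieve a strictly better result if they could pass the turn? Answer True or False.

ply 1, O at 5 | -2=-1→3*; -3=-1→2
ply 2, X at 3 | -2=+1→1*; -3=+1→0
ply 3: 1 is terminal -1 (O); from 5 depth 11
suppose O passes — search the same position with X to move:
pass> ply 1, X at 5 | -2=-1→3*; -3=-1→2
pass> ply 2, O at 3 | -2=+1→1*; -3=+1→0
pass> ply 3: 1 is terminal -1 (X); from 5 depth 11
for O: play -1, pass +1

zugzwang(5, O) = True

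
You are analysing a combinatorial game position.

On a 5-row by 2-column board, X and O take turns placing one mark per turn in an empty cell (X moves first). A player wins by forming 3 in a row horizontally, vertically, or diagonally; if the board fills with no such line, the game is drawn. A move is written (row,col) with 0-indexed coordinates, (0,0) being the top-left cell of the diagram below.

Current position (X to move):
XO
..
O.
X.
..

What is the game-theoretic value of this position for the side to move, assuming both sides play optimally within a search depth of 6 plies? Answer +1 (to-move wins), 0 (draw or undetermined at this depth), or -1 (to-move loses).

ply 1, X at XO/../O./X./.. | (1,0)=+0→XO/X./O./X./..*; (1,1)=+0→XO/.X/O./X./..; (2,1)=+0→XO/../OX/X./..; (3,1)=+0→XO/../O./XX/..; (4,0)=+0→XO/../O./X./X.; (4,1)=+0→XO/../O./X./.X
ply 2, O at XO/X./O./X./.. | (1,1)=+0→XO/XO/O./X./..*; (2,1)=+0→XO/X./OO/X./..; (3,1)=+0→XO/X./O./XO/..; (4,0)=+0→XO/X./O./X./O.; (4,1)=+0→XO/X./O./X./.O
ply 3, X at XO/XO/O./X./.. | (2,1)=+0→XO/XO/OX/X./..*; (3,1)=-1→XO/XO/O./XX/..; (4,0)=-1→XO/XO/O./X./X.; (4,1)=-1→XO/XO/O./X./.X
ply 4, O at XO/XO/OX/X./.. | (3,1)=+0→XO/XO/OX/XO/..*; (4,0)=+0→XO/XO/OX/X./O.; (4,1)=+0→XO/XO/OX/X./.O
ply 5, X at XO/XO/OX/XO/.. | (4,0)=+0→XO/XO/OX/XO/X.*; (4,1)=+0→XO/XO/OX/XO/.X
ply 6, O at XO/XO/OX/XO/X. | (4,1)=+0→XO/XO/OX/XO/XO*
ply 7: XO/XO/OX/XO/XO is terminal +0 (X); from XO/../O./X./.. depth 6

value(XO/../O./X./.., X) = 0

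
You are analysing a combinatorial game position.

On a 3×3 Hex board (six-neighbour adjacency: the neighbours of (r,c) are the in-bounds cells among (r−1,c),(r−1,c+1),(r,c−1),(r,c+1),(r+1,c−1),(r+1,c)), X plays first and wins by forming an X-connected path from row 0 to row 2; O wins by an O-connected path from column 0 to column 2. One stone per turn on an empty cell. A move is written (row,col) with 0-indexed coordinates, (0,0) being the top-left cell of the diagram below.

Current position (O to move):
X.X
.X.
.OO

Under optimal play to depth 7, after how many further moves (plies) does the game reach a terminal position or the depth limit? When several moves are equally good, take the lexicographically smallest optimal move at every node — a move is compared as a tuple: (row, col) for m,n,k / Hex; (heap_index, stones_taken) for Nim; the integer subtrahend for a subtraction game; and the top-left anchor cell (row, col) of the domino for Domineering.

ply 1, O at X.X/.X./.OO | (0,1)=-1→XOX/.X./.OO; (1,0)=-1→X.X/OX./.OO; (1,2)=-1→X.X/.XO/.OO; (2,0)=+1→X.X/.X./OOO*
ply 2: X.X/.X./OOO is terminal -1 (X); from X.X/.X./.OO depth 7

PV length from [X.X/.X./.OO]: 1 ply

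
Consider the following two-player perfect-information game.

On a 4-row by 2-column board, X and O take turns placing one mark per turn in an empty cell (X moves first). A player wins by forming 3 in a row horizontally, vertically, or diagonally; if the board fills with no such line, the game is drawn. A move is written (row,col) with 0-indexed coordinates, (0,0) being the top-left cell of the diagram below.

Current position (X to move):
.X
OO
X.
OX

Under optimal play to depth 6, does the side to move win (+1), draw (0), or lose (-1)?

value(.X/OO/X./OX, X) = 0

p1 X@[.X/OO/X./OX]: (0,0)[XX/OO/X./OX]+0* (2,1)[.X/OO/XX/OX]+0
p2 O@[XX/OO/X./OX]: (2,1)[XX/OO/XO/OX]+0*
p3 X@[XX/OO/XO/OX] terminal +0; root [.X/OO/X./OX] d6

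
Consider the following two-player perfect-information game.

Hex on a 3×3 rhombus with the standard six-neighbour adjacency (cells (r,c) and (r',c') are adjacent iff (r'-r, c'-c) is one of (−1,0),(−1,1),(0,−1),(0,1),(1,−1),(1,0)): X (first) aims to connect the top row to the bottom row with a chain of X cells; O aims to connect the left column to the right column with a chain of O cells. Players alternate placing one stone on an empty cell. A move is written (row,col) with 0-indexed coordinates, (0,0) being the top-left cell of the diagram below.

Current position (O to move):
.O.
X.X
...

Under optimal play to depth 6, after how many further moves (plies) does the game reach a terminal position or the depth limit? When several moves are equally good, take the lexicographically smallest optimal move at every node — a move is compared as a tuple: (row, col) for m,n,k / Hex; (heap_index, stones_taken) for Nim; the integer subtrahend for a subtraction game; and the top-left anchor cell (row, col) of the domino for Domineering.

p1 O@[.O./X.X/...]: (0,0)[OO./X.X/...]-1* (0,2)[.OO/X.X/...]-1 (1,1)[.O./XOX/...]-1 (2,0)[.O./X.X/O..]-1 (2,1)[.O./X.X/.O.]-1 (2,2)[.O./X.X/..O]-1
p2 X@[OO./X.X/...]: (0,2)[OOX/X.X/...]+1* (1,1)[OO./XXX/...]-1 (2,0)[OO./X.X/X..]-1 (2,1)[OO./X.X/.X.]-1 (2,2)[OO./X.X/..X]-1
p3 O@[OOX/X.X/...]: (1,1)[OOX/XOX/...]-1* (2,0)[OOX/X.X/O..]-1 (2,1)[OOX/X.X/.O.]-1 (2,2)[OOX/X.X/..O]-1
p4 X@[OOX/XOX/...]: (2,0)[OOX/XOX/X..]+1* (2,1)[OOX/XOX/.X.]+1 (2,2)[OOX/XOX/..X]+1
p5 O@[OOX/XOX/X..]: (2,1)[OOX/XOX/XO.]-1* (2,2)[OOX/XOX/X.O]-1
p6 X@[OOX/XOX/XO.]: (2,2)[OOX/XOX/XOX]+1*
p7 O@[OOX/XOX/XOX] terminal -1; root [.O./X.X/...] d6

PV length from [.O./X.X/...]: 6 plies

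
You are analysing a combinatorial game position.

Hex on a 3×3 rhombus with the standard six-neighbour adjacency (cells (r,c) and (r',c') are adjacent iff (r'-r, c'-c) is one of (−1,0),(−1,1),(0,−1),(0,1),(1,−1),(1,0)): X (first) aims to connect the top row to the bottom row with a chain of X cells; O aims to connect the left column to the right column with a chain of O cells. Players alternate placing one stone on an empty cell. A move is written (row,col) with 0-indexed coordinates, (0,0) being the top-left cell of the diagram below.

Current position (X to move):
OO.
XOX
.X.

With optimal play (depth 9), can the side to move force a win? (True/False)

X winning at [OO./XOX/.X.]: True

ply 1, X at OO./XOX/.X. | (0,2)=+1→OOX/XOX/.X.*; (2,0)=-1→OO./XOX/XX.; (2,2)=-1→OO./XOX/.XX
ply 2: OOX/XOX/.X. is terminal -1 (O); from OO./XOX/.X. depth 9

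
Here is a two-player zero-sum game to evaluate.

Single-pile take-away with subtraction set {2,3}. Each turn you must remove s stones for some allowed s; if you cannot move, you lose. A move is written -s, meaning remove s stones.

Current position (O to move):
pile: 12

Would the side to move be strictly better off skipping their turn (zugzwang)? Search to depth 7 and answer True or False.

p1 O@[12]: -2[10]+1* -3[9]-1
p2 X@[10]: -2[8]-1* -3[7]-1
p3 O@[8]: -2[6]+1* -3[5]+1
p4 X@[6]: -2[4]-1* -3[3]-1
p5 O@[4]: -2[2]-1 -3[1]+1*
p6 X@[1] terminal -1; root [12] d7
pass branch (X moves first from the same position):
  | p1 X@[12]: -2[10]+1* -3[9]-1
  | p2 O@[10]: -2[8]-1* -3[7]-1
  | p3 X@[8]: -2[6]+1* -3[5]+1
  | p4 O@[6]: -2[4]-1* -3[3]-1
  | p5 X@[4]: -2[2]-1 -3[1]+1*
  | p6 O@[1] terminal -1; root [12] d7
O moving scores +1; O passing scores -1

zugzwang(12, O) = False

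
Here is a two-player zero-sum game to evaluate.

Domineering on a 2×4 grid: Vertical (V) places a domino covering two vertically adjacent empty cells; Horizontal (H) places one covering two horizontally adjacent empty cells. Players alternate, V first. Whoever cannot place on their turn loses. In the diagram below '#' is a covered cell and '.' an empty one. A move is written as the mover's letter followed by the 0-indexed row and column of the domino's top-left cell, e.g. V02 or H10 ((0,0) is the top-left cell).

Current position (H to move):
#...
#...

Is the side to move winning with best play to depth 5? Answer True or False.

H winning at [#.../#...]: True

p1 H@[#.../#...]: H01[###./#...]+1* H02[#.##/#...]+1 H11[#.../###.]+1 H12[#.../#.##]+1
p2 V@[###./#...]: V03[####/#..#]-1*
p3 H@[####/#..#]: H11[####/####]+1*
p4 V@[####/####] terminal -1; root [#.../#...] d5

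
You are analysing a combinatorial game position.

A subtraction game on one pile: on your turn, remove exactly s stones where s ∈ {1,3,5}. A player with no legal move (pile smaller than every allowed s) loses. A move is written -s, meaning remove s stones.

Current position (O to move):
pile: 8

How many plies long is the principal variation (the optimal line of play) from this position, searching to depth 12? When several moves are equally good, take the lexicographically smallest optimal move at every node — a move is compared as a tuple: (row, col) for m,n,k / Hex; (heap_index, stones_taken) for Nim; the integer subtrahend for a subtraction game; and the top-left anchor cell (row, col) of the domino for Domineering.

PV length from [8]: 8 plies

p1 O@[8]: -1[7]-1* -3[5]-1 -5[3]-1
p2 X@[7]: -1[6]+1* -3[4]+1 -5[2]+1
p3 O@[6]: -1[5]-1* -3[3]-1 -5[1]-1
p4 X@[5]: -1[4]+1* -3[2]+1 -5[0]+1
p5 O@[4]: -1[3]-1* -3[1]-1
p6 X@[3]: -1[2]+1* -3[0]+1
p7 O@[2]: -1[1]-1*
p8 X@[1]: -1[0]+1*
p9 O@[0] terminal -1; root [8] d12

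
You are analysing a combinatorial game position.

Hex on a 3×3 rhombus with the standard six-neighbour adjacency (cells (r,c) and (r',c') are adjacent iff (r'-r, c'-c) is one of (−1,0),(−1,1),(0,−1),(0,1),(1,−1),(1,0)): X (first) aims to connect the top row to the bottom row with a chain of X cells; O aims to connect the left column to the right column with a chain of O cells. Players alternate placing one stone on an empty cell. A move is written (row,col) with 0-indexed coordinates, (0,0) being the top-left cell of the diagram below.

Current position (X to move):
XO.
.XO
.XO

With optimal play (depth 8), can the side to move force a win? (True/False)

X winning at [XO./.XO/.XO]: True

[XO./.XO/.XO] X move#1: (0,2):+1/XOX/.XO/.XO*, (1,0):+1/XO./XXO/.XO, (2,0):+1/XO./.XO/XXO
[XOX/.XO/.XO] end (terminal -1, O#2); searched XO./.XO/.XO to 8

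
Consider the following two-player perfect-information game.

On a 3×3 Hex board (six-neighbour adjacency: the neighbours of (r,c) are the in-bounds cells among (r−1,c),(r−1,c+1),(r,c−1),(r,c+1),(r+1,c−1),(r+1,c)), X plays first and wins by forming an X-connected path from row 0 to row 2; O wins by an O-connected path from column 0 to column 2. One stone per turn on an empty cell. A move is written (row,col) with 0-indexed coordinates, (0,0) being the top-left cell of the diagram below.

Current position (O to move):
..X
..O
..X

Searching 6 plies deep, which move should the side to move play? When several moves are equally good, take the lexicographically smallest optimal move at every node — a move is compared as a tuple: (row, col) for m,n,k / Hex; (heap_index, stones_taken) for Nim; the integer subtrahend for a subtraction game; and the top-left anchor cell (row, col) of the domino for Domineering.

ply 1, O at ..X/..O/..X | (0,0)=-1→O.X/..O/..X; (0,1)=-1→.OX/..O/..X; (1,0)=-1→..X/O.O/..X; (1,1)=+1→..X/.OO/..X*; (2,0)=+1→..X/..O/O.X; (2,1)=-1→..X/..O/.OX
ply 2, X at ..X/.OO/..X | (0,0)=-1→X.X/.OO/..X*; (0,1)=-1→.XX/.OO/..X; (1,0)=-1→..X/XOO/..X; (2,0)=-1→..X/.OO/X.X; (2,1)=-1→..X/.OO/.XX
ply 3, O at X.X/.OO/..X | (0,1)=+1→XOX/.OO/..X*; (1,0)=+1→X.X/OOO/..X; (2,0)=+1→X.X/.OO/O.X; (2,1)=+1→X.X/.OO/.OX
ply 4, X at XOX/.OO/..X | (1,0)=-1→XOX/XOO/..X*; (2,0)=-1→XOX/.OO/X.X; (2,1)=-1→XOX/.OO/.XX
ply 5, O at XOX/XOO/..X | (2,0)=+1→XOX/XOO/O.X*; (2,1)=-1→XOX/XOO/.OX
ply 6: XOX/XOO/O.X is terminal -1 (X); from ..X/..O/..X depth 6

O's best at [..X/..O/..X]: (1,1)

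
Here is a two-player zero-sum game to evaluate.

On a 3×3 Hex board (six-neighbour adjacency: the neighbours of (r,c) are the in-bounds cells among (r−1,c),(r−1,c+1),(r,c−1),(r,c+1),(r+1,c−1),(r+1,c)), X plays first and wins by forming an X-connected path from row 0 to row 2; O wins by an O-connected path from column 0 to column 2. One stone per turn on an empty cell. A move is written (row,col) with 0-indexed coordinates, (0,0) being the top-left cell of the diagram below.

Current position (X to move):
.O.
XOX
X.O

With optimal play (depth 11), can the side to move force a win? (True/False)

X winning at [.O./XOX/X.O]: True

ply 1, X at .O./XOX/X.O | (0,0)=+1→XO./XOX/X.O*; (0,2)=+1→.OX/XOX/X.O; (2,1)=+1→.O./XOX/XXO
ply 2: XO./XOX/X.O is terminal -1 (O); from .O./XOX/X.O depth 11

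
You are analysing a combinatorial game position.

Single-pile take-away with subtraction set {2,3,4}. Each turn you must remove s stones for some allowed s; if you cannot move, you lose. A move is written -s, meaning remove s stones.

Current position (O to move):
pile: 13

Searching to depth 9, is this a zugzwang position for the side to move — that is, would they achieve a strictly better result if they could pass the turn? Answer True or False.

zugzwang(13, O) = True

[13] O move#1: -2:-1/11*, -3:-1/10, -4:-1/9
[11] X move#2: -2:-1/9, -3:-1/8, -4:+1/7*
[7] O move#3: -2:-1/5*, -3:-1/4, -4:-1/3
[5] X move#4: -2:-1/3, -3:-1/2, -4:+1/1*
[1] end (terminal -1, O#5); searched 13 to 9
pass branch (X moves first from the same position):
  | [13] X move#1: -2:-1/11*, -3:-1/10, -4:-1/9
  | [11] O move#2: -2:-1/9, -3:-1/8, -4:+1/7*
  | [7] X move#3: -2:-1/5*, -3:-1/4, -4:-1/3
  | [5] O move#4: -2:-1/3, -3:-1/2, -4:+1/1*
  | [1] end (terminal -1, X#5); searched 13 to 9
O moving scores -1; O passing scores +1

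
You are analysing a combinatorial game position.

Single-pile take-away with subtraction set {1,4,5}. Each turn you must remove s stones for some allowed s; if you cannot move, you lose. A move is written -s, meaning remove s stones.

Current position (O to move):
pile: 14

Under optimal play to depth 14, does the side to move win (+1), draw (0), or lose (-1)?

value(14, O) = +1

p1 O@[14]: -1[13]-1 -4[10]+1* -5[9]-1
p2 X@[10]: -1[9]-1* -4[6]-1 -5[5]-1
p3 O@[9]: -1[8]+1* -4[5]-1 -5[4]-1
p4 X@[8]: -1[7]-1* -4[4]-1 -5[3]-1
p5 O@[7]: -1[6]-1 -4[3]-1 -5[2]+1*
p6 X@[2]: -1[1]-1*
p7 O@[1]: -1[0]+1*
p8 X@[0] terminal -1; root [14] d14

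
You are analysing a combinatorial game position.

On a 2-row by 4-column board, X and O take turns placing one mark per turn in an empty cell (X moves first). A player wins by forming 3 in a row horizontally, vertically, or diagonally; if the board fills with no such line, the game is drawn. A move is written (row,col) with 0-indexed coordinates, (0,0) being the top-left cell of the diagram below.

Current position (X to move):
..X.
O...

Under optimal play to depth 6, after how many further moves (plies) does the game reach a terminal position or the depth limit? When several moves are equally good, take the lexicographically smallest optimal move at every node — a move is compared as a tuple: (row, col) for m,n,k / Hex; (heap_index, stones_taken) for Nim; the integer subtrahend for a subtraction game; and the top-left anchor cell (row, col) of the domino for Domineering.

ply 1, X at ..X./O... | (0,0)=+0→X.X./O...; (0,1)=+1→.XX./O...*; (0,3)=+0→..XX/O...; (1,1)=+0→..X./OX..; (1,2)=+0→..X./O.X.; (1,3)=+0→..X./O..X
ply 2, O at .XX./O... | (0,0)=-1→OXX./O...*; (0,3)=-1→.XXO/O...; (1,1)=-1→.XX./OO..; (1,2)=-1→.XX./O.O.; (1,3)=-1→.XX./O..O
ply 3, X at OXX./O... | (0,3)=+1→OXXX/O...*; (1,1)=+0→OXX./OX..; (1,2)=+0→OXX./O.X.; (1,3)=+0→OXX./O..X
ply 4: OXXX/O... is terminal -1 (O); from ..X./O... depth 6

PV length from [..X./O...]: 3 plies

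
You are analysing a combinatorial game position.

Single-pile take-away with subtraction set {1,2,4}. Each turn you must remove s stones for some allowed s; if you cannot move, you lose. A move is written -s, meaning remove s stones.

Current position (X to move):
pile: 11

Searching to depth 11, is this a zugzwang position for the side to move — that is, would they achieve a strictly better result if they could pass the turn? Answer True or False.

zugzwang(11, X) = False

p1 X@[11]: -1[10]-1 -2[9]+1* -4[7]-1
p2 O@[9]: -1[8]-1* -2[7]-1 -4[5]-1
p3 X@[8]: -1[7]-1 -2[6]+1* -4[4]-1
p4 O@[6]: -1[5]-1* -2[4]-1 -4[2]-1
p5 X@[5]: -1[4]-1 -2[3]+1* -4[1]-1
p6 O@[3]: -1[2]-1* -2[1]-1
p7 X@[2]: -1[1]-1 -2[0]+1*
p8 O@[0] terminal -1; root [11] d11
suppose X passes — search the same position with O to move:
pass> p1 O@[11]: -1[10]-1 -2[9]+1* -4[7]-1
pass> p2 X@[9]: -1[8]-1* -2[7]-1 -4[5]-1
pass> p3 O@[8]: -1[7]-1 -2[6]+1* -4[4]-1
pass> p4 X@[6]: -1[5]-1* -2[4]-1 -4[2]-1
pass> p5 O@[5]: -1[4]-1 -2[3]+1* -4[1]-1
pass> p6 X@[3]: -1[2]-1* -2[1]-1
pass> p7 O@[2]: -1[1]-1 -2[0]+1*
pass> p8 X@[0] terminal -1; root [11] d11
for X: play +1, pass -1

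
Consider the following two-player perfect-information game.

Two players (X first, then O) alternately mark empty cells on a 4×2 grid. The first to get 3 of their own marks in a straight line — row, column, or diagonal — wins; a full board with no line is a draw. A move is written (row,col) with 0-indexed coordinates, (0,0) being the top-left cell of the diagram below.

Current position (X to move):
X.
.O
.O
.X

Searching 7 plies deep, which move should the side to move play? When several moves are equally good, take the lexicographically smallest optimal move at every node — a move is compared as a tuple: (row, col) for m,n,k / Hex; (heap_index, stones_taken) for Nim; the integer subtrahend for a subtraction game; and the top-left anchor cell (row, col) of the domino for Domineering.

ply 1, X at X./.O/.O/.X | (0,1)=+0→XX/.O/.O/.X*; (1,0)=-1→X./XO/.O/.X; (2,0)=-1→X./.O/XO/.X; (3,0)=-1→X./.O/.O/XX
ply 2, O at XX/.O/.O/.X | (1,0)=+0→XX/OO/.O/.X*; (2,0)=+0→XX/.O/OO/.X; (3,0)=+0→XX/.O/.O/OX
ply 3, X at XX/OO/.O/.X | (2,0)=+0→XX/OO/XO/.X*; (3,0)=+0→XX/OO/.O/XX
ply 4, O at XX/OO/XO/.X | (3,0)=+0→XX/OO/XO/OX*
ply 5: XX/OO/XO/OX is terminal +0 (X); from X./.O/.O/.X depth 7

X's best at [X./.O/.O/.X]: (0,1)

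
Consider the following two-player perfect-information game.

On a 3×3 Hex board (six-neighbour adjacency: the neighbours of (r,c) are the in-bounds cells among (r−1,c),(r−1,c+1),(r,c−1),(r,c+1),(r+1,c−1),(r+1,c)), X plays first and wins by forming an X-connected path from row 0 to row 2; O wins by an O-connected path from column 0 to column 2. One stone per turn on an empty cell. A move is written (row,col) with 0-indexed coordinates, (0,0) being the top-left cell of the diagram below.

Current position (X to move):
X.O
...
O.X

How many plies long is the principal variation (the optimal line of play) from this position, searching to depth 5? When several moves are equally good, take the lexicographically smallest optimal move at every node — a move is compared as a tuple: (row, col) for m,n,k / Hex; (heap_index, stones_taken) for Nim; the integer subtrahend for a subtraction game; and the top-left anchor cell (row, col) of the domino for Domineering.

PV length from [X.O/.../O.X]: 5 plies

p1 X@[X.O/.../O.X]: (0,1)[XXO/.../O.X]-1 (1,0)[X.O/X../O.X]-1 (1,1)[X.O/.X./O.X]+1* (1,2)[X.O/..X/O.X]-1 (2,1)[X.O/.../OXX]-1
p2 O@[X.O/.X./O.X]: (0,1)[XOO/.X./O.X]-1* (1,0)[X.O/OX./O.X]-1 (1,2)[X.O/.XO/O.X]-1 (2,1)[X.O/.X./OOX]-1
p3 X@[XOO/.X./O.X]: (1,0)[XOO/XX./O.X]+1* (1,2)[XOO/.XX/O.X]-1 (2,1)[XOO/.X./OXX]-1
p4 O@[XOO/XX./O.X]: (1,2)[XOO/XXO/O.X]-1* (2,1)[XOO/XX./OOX]-1
p5 X@[XOO/XXO/O.X]: (2,1)[XOO/XXO/OXX]+1*
p6 O@[XOO/XXO/OXX] terminal -1; root [X.O/.../O.X] d5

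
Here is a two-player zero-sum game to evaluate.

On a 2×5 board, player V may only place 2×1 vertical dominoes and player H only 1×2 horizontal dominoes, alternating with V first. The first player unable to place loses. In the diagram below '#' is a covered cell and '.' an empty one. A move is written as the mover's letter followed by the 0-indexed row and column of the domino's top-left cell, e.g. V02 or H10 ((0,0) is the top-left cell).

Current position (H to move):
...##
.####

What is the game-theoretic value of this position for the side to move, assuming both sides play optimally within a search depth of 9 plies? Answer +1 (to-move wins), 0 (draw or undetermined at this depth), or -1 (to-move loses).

value(...##/.####, H) = +1

ply 1, H at ...##/.#### | H00=+1→##.##/.####*; H01=-1→.####/.####
ply 2: ##.##/.#### is terminal -1 (V); from ...##/.#### depth 9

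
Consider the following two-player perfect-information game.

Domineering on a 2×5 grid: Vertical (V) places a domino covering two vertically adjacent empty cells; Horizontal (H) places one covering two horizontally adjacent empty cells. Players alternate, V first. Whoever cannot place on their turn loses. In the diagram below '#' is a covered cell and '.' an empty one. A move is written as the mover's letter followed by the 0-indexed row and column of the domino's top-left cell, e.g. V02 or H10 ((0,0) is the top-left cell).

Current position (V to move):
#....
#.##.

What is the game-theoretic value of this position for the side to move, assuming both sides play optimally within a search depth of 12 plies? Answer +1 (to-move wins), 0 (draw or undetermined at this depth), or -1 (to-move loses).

value(#..../#.##., V) = -1

p1 V@[#..../#.##.]: V01[##.../####.]-1* V04[#...#/#.###]-1
p2 H@[##.../####.]: H02[####./####.]-1 H03[##.##/####.]+1*
p3 V@[##.##/####.] terminal -1; root [#..../#.##.] d12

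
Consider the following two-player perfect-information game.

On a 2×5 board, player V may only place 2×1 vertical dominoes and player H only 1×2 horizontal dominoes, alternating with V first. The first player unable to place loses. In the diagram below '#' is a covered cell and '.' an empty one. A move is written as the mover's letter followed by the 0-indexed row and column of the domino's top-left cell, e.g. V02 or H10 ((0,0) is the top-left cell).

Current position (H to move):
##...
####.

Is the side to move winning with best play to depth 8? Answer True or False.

p1 H@[##.../####.]: H02[####./####.]-1 H03[##.##/####.]+1*
p2 V@[##.##/####.] terminal -1; root [##.../####.] d8

H winning at [##.../####.]: True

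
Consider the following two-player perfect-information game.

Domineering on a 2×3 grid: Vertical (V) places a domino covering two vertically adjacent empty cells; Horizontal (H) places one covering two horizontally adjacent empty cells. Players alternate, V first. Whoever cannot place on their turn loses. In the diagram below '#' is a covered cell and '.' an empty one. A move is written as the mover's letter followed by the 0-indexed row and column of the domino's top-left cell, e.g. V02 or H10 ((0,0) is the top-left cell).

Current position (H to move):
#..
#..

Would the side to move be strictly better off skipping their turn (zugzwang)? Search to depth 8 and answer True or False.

[#../#..] H move#1: H01:+1/###/#..*, H11:+1/#../###
[###/#..] end (terminal -1, V#2); searched #../#.. to 8
pass branch (V moves first from the same position):
  | [#../#..] V move#1: V01:+1/##./##.*, V02:+1/#.#/#.#
  | [##./##.] end (terminal -1, H#2); searched #../#.. to 8
H moving scores +1; H passing scores -1

zugzwang(#../#.., H) = False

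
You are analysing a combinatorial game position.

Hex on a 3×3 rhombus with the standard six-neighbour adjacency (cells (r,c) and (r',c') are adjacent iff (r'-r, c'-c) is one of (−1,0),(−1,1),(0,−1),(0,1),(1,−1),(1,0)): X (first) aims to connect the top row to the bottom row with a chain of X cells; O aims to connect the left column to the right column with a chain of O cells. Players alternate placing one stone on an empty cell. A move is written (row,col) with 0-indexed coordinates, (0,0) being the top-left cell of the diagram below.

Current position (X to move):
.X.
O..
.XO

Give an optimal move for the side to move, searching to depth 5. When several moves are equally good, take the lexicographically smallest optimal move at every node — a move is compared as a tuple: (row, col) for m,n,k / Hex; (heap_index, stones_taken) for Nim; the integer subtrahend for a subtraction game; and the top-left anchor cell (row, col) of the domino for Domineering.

X's best at [.X./O../.XO]: (0,2)

ply 1, X at .X./O../.XO | (0,0)=-1→XX./O../.XO; (0,2)=+1→.XX/O../.XO*; (1,1)=+1→.X./OX./.XO; (1,2)=+1→.X./O.X/.XO; (2,0)=-1→.X./O../XXO
ply 2, O at .XX/O../.XO | (0,0)=-1→OXX/O../.XO*; (1,1)=-1→.XX/OO./.XO; (1,2)=-1→.XX/O.O/.XO; (2,0)=-1→.XX/O../OXO
ply 3, X at OXX/O../.XO | (1,1)=+1→OXX/OX./.XO*; (1,2)=+1→OXX/O.X/.XO; (2,0)=+1→OXX/O../XXO
ply 4: OXX/OX./.XO is terminal -1 (O); from .X./O../.XO depth 5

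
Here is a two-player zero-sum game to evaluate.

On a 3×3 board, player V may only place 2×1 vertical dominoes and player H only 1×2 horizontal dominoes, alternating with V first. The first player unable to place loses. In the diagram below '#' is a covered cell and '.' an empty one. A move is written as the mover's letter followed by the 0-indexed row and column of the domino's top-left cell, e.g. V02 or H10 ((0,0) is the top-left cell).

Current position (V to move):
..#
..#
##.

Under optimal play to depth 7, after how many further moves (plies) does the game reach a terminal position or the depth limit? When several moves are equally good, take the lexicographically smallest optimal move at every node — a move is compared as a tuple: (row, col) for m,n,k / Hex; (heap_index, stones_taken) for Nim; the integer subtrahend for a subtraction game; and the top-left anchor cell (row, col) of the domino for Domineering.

PV length from [..#/..#/##.]: 1 ply

ply 1, V at ..#/..#/##. | V00=+1→#.#/#.#/##.*; V01=+1→.##/.##/##.
ply 2: #.#/#.#/##. is terminal -1 (H); from ..#/..#/##. depth 7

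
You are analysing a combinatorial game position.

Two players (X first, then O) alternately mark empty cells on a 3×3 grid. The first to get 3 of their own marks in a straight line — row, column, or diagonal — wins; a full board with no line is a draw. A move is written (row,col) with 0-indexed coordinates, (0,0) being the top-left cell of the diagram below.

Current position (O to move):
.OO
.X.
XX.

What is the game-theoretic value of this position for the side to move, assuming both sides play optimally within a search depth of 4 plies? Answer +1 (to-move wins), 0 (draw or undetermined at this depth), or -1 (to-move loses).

[.OO/.X./XX.] O move#1: (0,0):+1/OOO/.X./XX.*, (1,0):-1/.OO/OX./XX., (1,2):-1/.OO/.XO/XX., (2,2):+1/.OO/.X./XXO
[OOO/.X./XX.] end (terminal -1, X#2); searched .OO/.X./XX. to 4

value(.OO/.X./XX., O) = +1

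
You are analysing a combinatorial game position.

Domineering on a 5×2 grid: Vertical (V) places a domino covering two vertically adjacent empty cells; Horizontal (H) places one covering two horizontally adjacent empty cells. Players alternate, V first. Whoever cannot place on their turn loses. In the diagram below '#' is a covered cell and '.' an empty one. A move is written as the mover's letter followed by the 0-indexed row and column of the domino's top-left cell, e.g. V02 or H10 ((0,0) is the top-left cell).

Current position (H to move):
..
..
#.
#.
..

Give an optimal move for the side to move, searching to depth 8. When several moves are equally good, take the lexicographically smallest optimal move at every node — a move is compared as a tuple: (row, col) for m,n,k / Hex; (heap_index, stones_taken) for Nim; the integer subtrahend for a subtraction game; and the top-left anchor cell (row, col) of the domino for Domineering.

H's best at [../../#./#./..]: H00

[../../#./#./..] H move#1: H00:+1/##/../#./#./..*, H10:+1/../##/#./#./.., H40:-1/../../#./#./##
[##/../#./#./..] V move#2: V11:-1/##/.#/##/#./..*, V21:-1/##/../##/##/.., V31:-1/##/../#./##/.#
[##/.#/##/#./..] H move#3: H40:+1/##/.#/##/#./##*
[##/.#/##/#./##] end (terminal -1, V#4); searched ../../#./#./.. to 8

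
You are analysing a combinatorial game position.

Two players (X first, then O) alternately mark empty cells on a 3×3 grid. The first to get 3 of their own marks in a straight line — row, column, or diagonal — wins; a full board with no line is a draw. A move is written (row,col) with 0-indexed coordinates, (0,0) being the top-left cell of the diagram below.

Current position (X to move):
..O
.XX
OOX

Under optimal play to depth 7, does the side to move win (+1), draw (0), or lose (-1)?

p1 X@[..O/.XX/OOX]: (0,0)[X.O/.XX/OOX]+1* (0,1)[.XO/.XX/OOX]+1 (1,0)[..O/XXX/OOX]+1
p2 O@[X.O/.XX/OOX] terminal -1; root [..O/.XX/OOX] d7

value(..O/.XX/OOX, X) = +1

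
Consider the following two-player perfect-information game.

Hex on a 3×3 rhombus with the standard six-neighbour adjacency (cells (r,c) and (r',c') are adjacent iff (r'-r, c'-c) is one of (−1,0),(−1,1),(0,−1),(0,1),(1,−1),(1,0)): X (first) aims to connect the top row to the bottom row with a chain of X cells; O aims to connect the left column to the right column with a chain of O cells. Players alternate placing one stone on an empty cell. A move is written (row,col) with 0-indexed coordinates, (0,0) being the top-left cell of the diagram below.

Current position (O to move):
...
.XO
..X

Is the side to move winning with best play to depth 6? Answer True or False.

ply 1, O at .../.XO/..X | (0,0)=-1→O../.XO/..X*; (0,1)=-1→.O./.XO/..X; (0,2)=-1→..O/.XO/..X; (1,0)=-1→.../OXO/..X; (2,0)=-1→.../.XO/O.X; (2,1)=-1→.../.XO/.OX
ply 2, X at O../.XO/..X | (0,1)=+1→OX./.XO/..X*; (0,2)=+1→O.X/.XO/..X; (1,0)=+1→O../XXO/..X; (2,0)=+1→O../.XO/X.X; (2,1)=+1→O../.XO/.XX
ply 3, O at OX./.XO/..X | (0,2)=-1→OXO/.XO/..X*; (1,0)=-1→OX./OXO/..X; (2,0)=-1→OX./.XO/O.X; (2,1)=-1→OX./.XO/.OX
ply 4, X at OXO/.XO/..X | (1,0)=+1→OXO/XXO/..X*; (2,0)=+1→OXO/.XO/X.X; (2,1)=+1→OXO/.XO/.XX
ply 5, O at OXO/XXO/..X | (2,0)=-1→OXO/XXO/O.X*; (2,1)=-1→OXO/XXO/.OX
ply 6, X at OXO/XXO/O.X | (2,1)=+1→OXO/XXO/OXX*
ply 7: OXO/XXO/OXX is terminal -1 (O); from .../.XO/..X depth 6

O winning at [.../.XO/..X]: False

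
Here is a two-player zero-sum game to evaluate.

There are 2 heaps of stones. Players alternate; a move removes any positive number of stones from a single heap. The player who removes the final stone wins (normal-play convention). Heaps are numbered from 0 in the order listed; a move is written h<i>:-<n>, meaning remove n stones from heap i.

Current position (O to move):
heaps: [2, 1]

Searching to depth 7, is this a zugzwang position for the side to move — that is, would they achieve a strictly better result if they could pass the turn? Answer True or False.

zugzwang((2,1), O) = False

[(2,1)] O move#1: h0:-1:+1/(1,1)*, h0:-2:-1/(0,1), h1:-1:-1/(2,0)
[(1,1)] X move#2: h0:-1:-1/(0,1)*, h1:-1:-1/(1,0)
[(0,1)] O move#3: h1:-1:+1/(0,0)*
[(0,0)] end (terminal -1, X#4); searched (2,1) to 7
if O skipped the turn, X would face:
~ [(2,1)] X move#1: h0:-1:+1/(1,1)*, h0:-2:-1/(0,1), h1:-1:-1/(2,0)
~ [(1,1)] O move#2: h0:-1:-1/(0,1)*, h1:-1:-1/(1,0)
~ [(0,1)] X move#3: h1:-1:+1/(0,0)*
~ [(0,0)] end (terminal -1, O#4); searched (2,1) to 7
compare (O): move=+1 vs pass=-1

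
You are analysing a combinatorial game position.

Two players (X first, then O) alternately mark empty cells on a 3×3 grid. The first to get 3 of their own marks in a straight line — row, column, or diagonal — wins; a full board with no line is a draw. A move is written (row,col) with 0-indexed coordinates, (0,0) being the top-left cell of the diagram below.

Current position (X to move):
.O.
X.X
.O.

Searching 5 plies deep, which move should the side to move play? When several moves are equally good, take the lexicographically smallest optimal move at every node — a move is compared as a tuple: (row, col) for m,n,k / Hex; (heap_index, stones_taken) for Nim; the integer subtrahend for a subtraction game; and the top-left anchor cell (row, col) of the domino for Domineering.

ply 1, X at .O./X.X/.O. | (0,0)=-1→XO./X.X/.O.; (0,2)=-1→.OX/X.X/.O.; (1,1)=+1→.O./XXX/.O.*; (2,0)=-1→.O./X.X/XO.; (2,2)=-1→.O./X.X/.OX
ply 2: .O./XXX/.O. is terminal -1 (O); from .O./X.X/.O. depth 5

X's best at [.O./X.X/.O.]: (1,1)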